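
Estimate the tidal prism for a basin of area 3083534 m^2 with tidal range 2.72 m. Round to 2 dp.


Tidal prism = Area * Tidal range
P = 3083534 * 2.72
P = 8387212.48 m^3

8387212.48


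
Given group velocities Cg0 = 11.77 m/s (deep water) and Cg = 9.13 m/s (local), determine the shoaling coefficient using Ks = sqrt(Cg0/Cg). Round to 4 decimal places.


Ks = sqrt(Cg0 / Cg)
Ks = sqrt(11.77 / 9.13)
Ks = sqrt(1.2892)
Ks = 1.1354

1.1354


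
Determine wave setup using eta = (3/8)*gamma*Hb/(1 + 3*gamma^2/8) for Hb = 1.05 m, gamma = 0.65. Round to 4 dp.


eta = (3/8) * gamma * Hb / (1 + 3*gamma^2/8)
Numerator = (3/8) * 0.65 * 1.05 = 0.255938
Denominator = 1 + 3*0.65^2/8 = 1 + 0.158438 = 1.158438
eta = 0.255938 / 1.158438
eta = 0.2209 m

0.2209


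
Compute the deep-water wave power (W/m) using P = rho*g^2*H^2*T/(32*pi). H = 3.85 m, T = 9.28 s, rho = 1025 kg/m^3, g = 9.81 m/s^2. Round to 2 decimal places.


P = rho * g^2 * H^2 * T / (32 * pi)
P = 1025 * 9.81^2 * 3.85^2 * 9.28 / (32 * pi)
P = 1025 * 96.2361 * 14.8225 * 9.28 / 100.53096
P = 134968.20 W/m

134968.20


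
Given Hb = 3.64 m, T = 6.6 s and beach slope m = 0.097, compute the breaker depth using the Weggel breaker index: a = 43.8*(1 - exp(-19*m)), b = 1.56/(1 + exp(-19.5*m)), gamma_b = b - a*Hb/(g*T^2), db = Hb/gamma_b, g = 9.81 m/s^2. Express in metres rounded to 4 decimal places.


a = 43.8 * (1 - exp(-19 * m))
exp(-19 * 0.097) = exp(-1.8430) = 0.158342
a = 43.8 * (1 - 0.158342) = 36.864634
b = 1.56 / (1 + exp(-19.5 * m))
exp(-19.5 * 0.097) = exp(-1.8915) = 0.150845
b = 1.56 / (1 + 0.150845) = 1.355525
Hb / (g * T^2) = 3.64 / (9.81 * 6.6^2) = 3.64 / 427.3236 = 0.00851813
gamma_b = b - a * Hb/(g*T^2) = 1.355525 - 36.864634 * 0.00851813 = 1.041507
db = Hb / gamma_b = 3.64 / 1.041507
db = 3.4949 m

3.4949


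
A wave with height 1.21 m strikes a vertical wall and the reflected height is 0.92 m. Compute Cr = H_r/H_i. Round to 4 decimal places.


Cr = H_r / H_i
Cr = 0.92 / 1.21
Cr = 0.7603

0.7603


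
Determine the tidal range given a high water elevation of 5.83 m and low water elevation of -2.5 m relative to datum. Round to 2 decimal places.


Tidal range = High water - Low water
Tidal range = 5.83 - (-2.5)
Tidal range = 8.33 m

8.33


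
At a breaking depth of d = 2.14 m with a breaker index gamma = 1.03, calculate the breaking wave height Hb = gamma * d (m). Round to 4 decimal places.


Hb = gamma * d
Hb = 1.03 * 2.14
Hb = 2.2042 m

2.2042


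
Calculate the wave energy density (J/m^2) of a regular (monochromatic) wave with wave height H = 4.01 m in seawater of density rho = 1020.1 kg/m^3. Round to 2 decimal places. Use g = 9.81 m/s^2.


E = (1/8) * rho * g * H^2
E = (1/8) * 1020.1 * 9.81 * 4.01^2
E = 0.125 * 1020.1 * 9.81 * 16.0801
E = 20114.56 J/m^2

20114.56


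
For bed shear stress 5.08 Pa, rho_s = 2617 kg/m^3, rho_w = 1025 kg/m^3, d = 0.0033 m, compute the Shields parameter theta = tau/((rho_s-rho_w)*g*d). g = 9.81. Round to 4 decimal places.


theta = tau / ((rho_s - rho_w) * g * d)
rho_s - rho_w = 2617 - 1025 = 1592
Denominator = 1592 * 9.81 * 0.0033 = 51.537816
theta = 5.08 / 51.537816
theta = 0.0986

0.0986


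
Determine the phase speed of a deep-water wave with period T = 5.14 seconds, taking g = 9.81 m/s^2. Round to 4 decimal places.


We use the deep-water celerity formula:
C = g * T / (2 * pi)
C = 9.81 * 5.14 / (2 * 3.14159...)
C = 50.423400 / 6.283185
C = 8.0251 m/s

8.0251


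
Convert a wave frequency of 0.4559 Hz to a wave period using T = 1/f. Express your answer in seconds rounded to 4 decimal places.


T = 1 / f
T = 1 / 0.4559
T = 2.1935 s

2.1935


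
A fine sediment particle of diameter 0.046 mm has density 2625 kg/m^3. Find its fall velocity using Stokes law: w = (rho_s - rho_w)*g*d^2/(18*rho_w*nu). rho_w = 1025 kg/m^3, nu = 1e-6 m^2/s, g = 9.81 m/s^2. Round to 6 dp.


w = (rho_s - rho_w) * g * d^2 / (18 * rho_w * nu)
d = 0.046 mm = 0.000046 m
rho_s - rho_w = 2625 - 1025 = 1600
Numerator = 1600 * 9.81 * (0.000046)^2 = 0.000033212736
Denominator = 18 * 1025 * 1e-6 = 0.018450
w = 0.001800 m/s

0.001800


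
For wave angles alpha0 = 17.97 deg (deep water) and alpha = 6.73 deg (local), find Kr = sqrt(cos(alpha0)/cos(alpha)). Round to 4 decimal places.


Kr = sqrt(cos(alpha0) / cos(alpha))
cos(17.97) = 0.951218
cos(6.73) = 0.993109
Kr = sqrt(0.951218 / 0.993109)
Kr = sqrt(0.957818)
Kr = 0.9787

0.9787


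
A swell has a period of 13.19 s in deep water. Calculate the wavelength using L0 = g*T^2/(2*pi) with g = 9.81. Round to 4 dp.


L0 = g * T^2 / (2 * pi)
L0 = 9.81 * 13.19^2 / (2 * pi)
L0 = 9.81 * 173.9761 / 6.28319
L0 = 1706.7055 / 6.28319
L0 = 271.6306 m

271.6306


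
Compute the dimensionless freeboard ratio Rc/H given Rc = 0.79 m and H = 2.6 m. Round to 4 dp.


Relative freeboard = Rc / H
= 0.79 / 2.6
= 0.3038

0.3038


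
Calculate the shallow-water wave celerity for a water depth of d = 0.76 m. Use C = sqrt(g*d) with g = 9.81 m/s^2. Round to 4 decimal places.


Using the shallow-water approximation:
C = sqrt(g * d) = sqrt(9.81 * 0.76)
C = sqrt(7.4556)
C = 2.7305 m/s

2.7305


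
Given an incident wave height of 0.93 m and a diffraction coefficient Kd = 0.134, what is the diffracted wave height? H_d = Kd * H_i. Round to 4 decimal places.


H_d = Kd * H_i
H_d = 0.134 * 0.93
H_d = 0.1246 m

0.1246


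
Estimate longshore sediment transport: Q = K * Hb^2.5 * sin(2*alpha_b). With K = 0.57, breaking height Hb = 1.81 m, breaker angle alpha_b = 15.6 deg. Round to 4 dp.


Q = K * Hb^2.5 * sin(2 * alpha_b)
Hb^2.5 = 1.81^2.5 = 4.407542
sin(2 * 15.6) = sin(31.2) = 0.518027
Q = 0.57 * 4.407542 * 0.518027
Q = 1.3014 m^3/s

1.3014


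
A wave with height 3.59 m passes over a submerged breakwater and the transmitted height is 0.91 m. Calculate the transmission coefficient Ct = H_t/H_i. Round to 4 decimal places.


Ct = H_t / H_i
Ct = 0.91 / 3.59
Ct = 0.2535

0.2535


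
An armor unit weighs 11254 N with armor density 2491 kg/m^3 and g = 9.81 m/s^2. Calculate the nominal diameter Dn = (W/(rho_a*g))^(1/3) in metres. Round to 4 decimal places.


V = W / (rho_a * g)
V = 11254 / (2491 * 9.81)
V = 11254 / 24436.71
V = 0.460537 m^3
Dn = V^(1/3) = 0.460537^(1/3)
Dn = 0.7722 m

0.7722


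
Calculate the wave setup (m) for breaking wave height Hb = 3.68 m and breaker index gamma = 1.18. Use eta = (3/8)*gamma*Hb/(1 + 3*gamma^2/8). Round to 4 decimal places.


eta = (3/8) * gamma * Hb / (1 + 3*gamma^2/8)
Numerator = (3/8) * 1.18 * 3.68 = 1.628400
Denominator = 1 + 3*1.18^2/8 = 1 + 0.522150 = 1.522150
eta = 1.628400 / 1.522150
eta = 1.0698 m

1.0698


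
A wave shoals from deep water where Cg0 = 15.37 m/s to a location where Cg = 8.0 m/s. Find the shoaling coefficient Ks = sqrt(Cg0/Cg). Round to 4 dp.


Ks = sqrt(Cg0 / Cg)
Ks = sqrt(15.37 / 8.0)
Ks = sqrt(1.9212)
Ks = 1.3861

1.3861


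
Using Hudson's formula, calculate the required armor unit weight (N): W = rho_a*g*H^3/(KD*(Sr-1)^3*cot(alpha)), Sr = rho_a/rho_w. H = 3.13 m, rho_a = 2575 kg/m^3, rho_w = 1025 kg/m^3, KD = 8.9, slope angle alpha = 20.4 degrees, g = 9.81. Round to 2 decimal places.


Sr = rho_a / rho_w = 2575 / 1025 = 2.512195
(Sr - 1) = 1.512195
(Sr - 1)^3 = 3.457988
cot(20.4) = 1 / tan(20.4) = 1 / 0.371897 = 2.688919
Numerator = 2575 * 9.81 * 3.13^3 = 774603.1404
Denominator = 8.9 * 3.457988 * 2.688919 = 82.754424
W = 774603.1404 / 82.754424
W = 9360.26 N

9360.26


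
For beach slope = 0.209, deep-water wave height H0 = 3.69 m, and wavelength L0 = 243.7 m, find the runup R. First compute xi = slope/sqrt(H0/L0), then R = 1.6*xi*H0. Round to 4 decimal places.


xi = slope / sqrt(H0/L0)
H0/L0 = 3.69/243.7 = 0.015142
sqrt(0.015142) = 0.123051
xi = 0.209 / 0.123051 = 1.698482
R = 1.6 * xi * H0 = 1.6 * 1.698482 * 3.69
R = 10.0278 m

10.0278


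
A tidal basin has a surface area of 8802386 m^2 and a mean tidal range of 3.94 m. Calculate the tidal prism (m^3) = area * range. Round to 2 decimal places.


Tidal prism = Area * Tidal range
P = 8802386 * 3.94
P = 34681400.84 m^3

34681400.84


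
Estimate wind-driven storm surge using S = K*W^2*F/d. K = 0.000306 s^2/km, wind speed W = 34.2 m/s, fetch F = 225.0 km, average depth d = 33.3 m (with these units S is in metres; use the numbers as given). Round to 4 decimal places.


S = K * W^2 * F / d
W^2 = 34.2^2 = 1169.64
S = 0.000306 * 1169.64 * 225.0 / 33.3
Numerator = 0.000306 * 1169.64 * 225.0 = 80.529714
S = 80.529714 / 33.3 = 2.4183 m

2.4183


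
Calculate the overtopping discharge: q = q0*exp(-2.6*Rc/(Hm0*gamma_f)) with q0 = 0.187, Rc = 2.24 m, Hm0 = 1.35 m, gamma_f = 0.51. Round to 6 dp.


q = q0 * exp(-2.6 * Rc / (Hm0 * gamma_f))
Exponent = -2.6 * 2.24 / (1.35 * 0.51)
= -2.6 * 2.24 / 0.6885
= -8.458969
exp(-8.458969) = 0.000212
q = 0.187 * 0.000212
q = 0.000040 m^3/s/m

0.000040


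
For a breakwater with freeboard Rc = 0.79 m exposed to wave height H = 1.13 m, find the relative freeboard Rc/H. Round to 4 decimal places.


Relative freeboard = Rc / H
= 0.79 / 1.13
= 0.6991

0.6991


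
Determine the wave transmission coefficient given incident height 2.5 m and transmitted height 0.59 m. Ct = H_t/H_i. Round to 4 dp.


Ct = H_t / H_i
Ct = 0.59 / 2.5
Ct = 0.2360

0.2360


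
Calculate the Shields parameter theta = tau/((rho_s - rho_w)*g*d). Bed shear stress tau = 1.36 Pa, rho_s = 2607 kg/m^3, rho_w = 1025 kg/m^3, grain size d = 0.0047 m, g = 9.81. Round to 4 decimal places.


theta = tau / ((rho_s - rho_w) * g * d)
rho_s - rho_w = 2607 - 1025 = 1582
Denominator = 1582 * 9.81 * 0.0047 = 72.941274
theta = 1.36 / 72.941274
theta = 0.0186

0.0186


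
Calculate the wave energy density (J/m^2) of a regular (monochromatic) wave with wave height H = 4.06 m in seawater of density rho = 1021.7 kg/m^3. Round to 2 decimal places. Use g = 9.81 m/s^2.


E = (1/8) * rho * g * H^2
E = (1/8) * 1021.7 * 9.81 * 4.06^2
E = 0.125 * 1021.7 * 9.81 * 16.4836
E = 20651.64 J/m^2

20651.64


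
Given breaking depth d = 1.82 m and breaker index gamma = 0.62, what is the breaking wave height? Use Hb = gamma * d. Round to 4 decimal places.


Hb = gamma * d
Hb = 0.62 * 1.82
Hb = 1.1284 m

1.1284


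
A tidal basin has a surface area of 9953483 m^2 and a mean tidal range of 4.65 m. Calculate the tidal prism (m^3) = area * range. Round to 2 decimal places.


Tidal prism = Area * Tidal range
P = 9953483 * 4.65
P = 46283695.95 m^3

46283695.95


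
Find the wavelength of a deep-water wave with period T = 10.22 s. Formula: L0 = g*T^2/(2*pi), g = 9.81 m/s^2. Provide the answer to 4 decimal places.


L0 = g * T^2 / (2 * pi)
L0 = 9.81 * 10.22^2 / (2 * pi)
L0 = 9.81 * 104.4484 / 6.28319
L0 = 1024.6388 / 6.28319
L0 = 163.0763 m

163.0763


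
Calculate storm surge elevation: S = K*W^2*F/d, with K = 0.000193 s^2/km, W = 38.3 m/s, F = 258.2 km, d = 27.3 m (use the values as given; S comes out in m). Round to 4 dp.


S = K * W^2 * F / d
W^2 = 38.3^2 = 1466.89
S = 0.000193 * 1466.89 * 258.2 / 27.3
Numerator = 0.000193 * 1466.89 * 258.2 = 73.098943
S = 73.098943 / 27.3 = 2.6776 m

2.6776


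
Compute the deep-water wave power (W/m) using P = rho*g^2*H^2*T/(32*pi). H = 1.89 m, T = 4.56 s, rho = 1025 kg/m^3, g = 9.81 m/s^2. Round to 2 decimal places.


P = rho * g^2 * H^2 * T / (32 * pi)
P = 1025 * 9.81^2 * 1.89^2 * 4.56 / (32 * pi)
P = 1025 * 96.2361 * 3.5721 * 4.56 / 100.53096
P = 15982.71 W/m

15982.71


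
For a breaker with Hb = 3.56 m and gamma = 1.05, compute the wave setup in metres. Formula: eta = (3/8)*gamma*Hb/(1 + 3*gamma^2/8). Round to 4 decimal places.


eta = (3/8) * gamma * Hb / (1 + 3*gamma^2/8)
Numerator = (3/8) * 1.05 * 3.56 = 1.401750
Denominator = 1 + 3*1.05^2/8 = 1 + 0.413438 = 1.413438
eta = 1.401750 / 1.413438
eta = 0.9917 m

0.9917


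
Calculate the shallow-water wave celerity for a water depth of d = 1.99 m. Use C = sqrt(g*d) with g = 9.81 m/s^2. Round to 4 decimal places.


Using the shallow-water approximation:
C = sqrt(g * d) = sqrt(9.81 * 1.99)
C = sqrt(19.5219)
C = 4.4184 m/s

4.4184


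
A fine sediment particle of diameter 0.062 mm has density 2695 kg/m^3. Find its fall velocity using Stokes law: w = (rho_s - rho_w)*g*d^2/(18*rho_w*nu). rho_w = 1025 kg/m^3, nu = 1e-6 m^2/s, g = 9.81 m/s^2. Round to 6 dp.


w = (rho_s - rho_w) * g * d^2 / (18 * rho_w * nu)
d = 0.062 mm = 0.000062 m
rho_s - rho_w = 2695 - 1025 = 1670
Numerator = 1670 * 9.81 * (0.000062)^2 = 0.000062975099
Denominator = 18 * 1025 * 1e-6 = 0.018450
w = 0.003413 m/s

0.003413


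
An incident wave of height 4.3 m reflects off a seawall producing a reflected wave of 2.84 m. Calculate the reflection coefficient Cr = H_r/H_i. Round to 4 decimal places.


Cr = H_r / H_i
Cr = 2.84 / 4.3
Cr = 0.6605

0.6605


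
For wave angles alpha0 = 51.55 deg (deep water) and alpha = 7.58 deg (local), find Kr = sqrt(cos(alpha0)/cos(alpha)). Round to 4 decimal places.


Kr = sqrt(cos(alpha0) / cos(alpha))
cos(51.55) = 0.621831
cos(7.58) = 0.991262
Kr = sqrt(0.621831 / 0.991262)
Kr = sqrt(0.627313)
Kr = 0.7920

0.7920


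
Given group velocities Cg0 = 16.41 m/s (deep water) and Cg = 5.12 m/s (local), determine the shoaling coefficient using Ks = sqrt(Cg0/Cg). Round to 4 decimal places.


Ks = sqrt(Cg0 / Cg)
Ks = sqrt(16.41 / 5.12)
Ks = sqrt(3.2051)
Ks = 1.7903

1.7903


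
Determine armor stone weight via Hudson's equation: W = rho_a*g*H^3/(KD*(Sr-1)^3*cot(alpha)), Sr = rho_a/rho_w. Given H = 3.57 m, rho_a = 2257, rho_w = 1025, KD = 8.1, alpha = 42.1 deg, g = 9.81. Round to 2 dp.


Sr = rho_a / rho_w = 2257 / 1025 = 2.201951
(Sr - 1) = 1.201951
(Sr - 1)^3 = 1.736443
cot(42.1) = 1 / tan(42.1) = 1 / 0.903569 = 1.106722
Numerator = 2257 * 9.81 * 3.57^3 = 1007407.5812
Denominator = 8.1 * 1.736443 * 1.106722 = 15.566252
W = 1007407.5812 / 15.566252
W = 64717.41 N

64717.41


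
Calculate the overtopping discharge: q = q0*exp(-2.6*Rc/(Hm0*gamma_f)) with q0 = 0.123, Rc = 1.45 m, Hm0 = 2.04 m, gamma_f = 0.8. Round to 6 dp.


q = q0 * exp(-2.6 * Rc / (Hm0 * gamma_f))
Exponent = -2.6 * 1.45 / (2.04 * 0.8)
= -2.6 * 1.45 / 1.6320
= -2.310049
exp(-2.310049) = 0.099256
q = 0.123 * 0.099256
q = 0.012209 m^3/s/m

0.012209


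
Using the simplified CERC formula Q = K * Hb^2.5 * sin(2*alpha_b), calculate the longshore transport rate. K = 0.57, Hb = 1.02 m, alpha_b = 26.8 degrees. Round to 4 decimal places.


Q = K * Hb^2.5 * sin(2 * alpha_b)
Hb^2.5 = 1.02^2.5 = 1.050752
sin(2 * 26.8) = sin(53.6) = 0.804894
Q = 0.57 * 1.050752 * 0.804894
Q = 0.4821 m^3/s

0.4821


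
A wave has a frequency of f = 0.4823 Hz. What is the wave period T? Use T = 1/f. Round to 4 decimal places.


T = 1 / f
T = 1 / 0.4823
T = 2.0734 s

2.0734


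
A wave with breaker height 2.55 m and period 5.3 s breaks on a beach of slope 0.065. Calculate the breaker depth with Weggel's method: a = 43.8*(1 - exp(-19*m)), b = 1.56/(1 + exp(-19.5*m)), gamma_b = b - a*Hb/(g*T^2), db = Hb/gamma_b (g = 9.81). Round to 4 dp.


a = 43.8 * (1 - exp(-19 * m))
exp(-19 * 0.065) = exp(-1.2350) = 0.290835
a = 43.8 * (1 - 0.290835) = 31.061437
b = 1.56 / (1 + exp(-19.5 * m))
exp(-19.5 * 0.065) = exp(-1.2675) = 0.281535
b = 1.56 / (1 + 0.281535) = 1.217291
Hb / (g * T^2) = 2.55 / (9.81 * 5.3^2) = 2.55 / 275.5629 = 0.00925379
gamma_b = b - a * Hb/(g*T^2) = 1.217291 - 31.061437 * 0.00925379 = 0.929855
db = Hb / gamma_b = 2.55 / 0.929855
db = 2.7424 m

2.7424


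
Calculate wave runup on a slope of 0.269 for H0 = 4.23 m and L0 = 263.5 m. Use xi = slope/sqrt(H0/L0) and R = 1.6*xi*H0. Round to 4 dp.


xi = slope / sqrt(H0/L0)
H0/L0 = 4.23/263.5 = 0.016053
sqrt(0.016053) = 0.126701
xi = 0.269 / 0.126701 = 2.123110
R = 1.6 * xi * H0 = 1.6 * 2.123110 * 4.23
R = 14.3692 m

14.3692


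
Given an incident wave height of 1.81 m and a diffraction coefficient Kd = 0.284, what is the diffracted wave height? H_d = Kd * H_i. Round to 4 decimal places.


H_d = Kd * H_i
H_d = 0.284 * 1.81
H_d = 0.5140 m

0.5140


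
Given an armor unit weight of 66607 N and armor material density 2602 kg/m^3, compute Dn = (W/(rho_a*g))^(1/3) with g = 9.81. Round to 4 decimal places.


V = W / (rho_a * g)
V = 66607 / (2602 * 9.81)
V = 66607 / 25525.62
V = 2.609418 m^3
Dn = V^(1/3) = 2.609418^(1/3)
Dn = 1.3767 m

1.3767


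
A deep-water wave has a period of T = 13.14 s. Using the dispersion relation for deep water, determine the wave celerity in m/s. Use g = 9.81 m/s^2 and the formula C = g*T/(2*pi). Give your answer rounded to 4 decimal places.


We use the deep-water celerity formula:
C = g * T / (2 * pi)
C = 9.81 * 13.14 / (2 * 3.14159...)
C = 128.903400 / 6.283185
C = 20.5156 m/s

20.5156


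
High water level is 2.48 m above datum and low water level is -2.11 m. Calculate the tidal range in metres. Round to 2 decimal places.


Tidal range = High water - Low water
Tidal range = 2.48 - (-2.11)
Tidal range = 4.59 m

4.59


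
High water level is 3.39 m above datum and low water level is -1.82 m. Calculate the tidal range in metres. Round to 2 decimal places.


Tidal range = High water - Low water
Tidal range = 3.39 - (-1.82)
Tidal range = 5.21 m

5.21


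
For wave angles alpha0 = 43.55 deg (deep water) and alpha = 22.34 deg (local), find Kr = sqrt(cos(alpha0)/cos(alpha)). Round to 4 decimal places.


Kr = sqrt(cos(alpha0) / cos(alpha))
cos(43.55) = 0.724773
cos(22.34) = 0.924945
Kr = sqrt(0.724773 / 0.924945)
Kr = sqrt(0.783586)
Kr = 0.8852

0.8852


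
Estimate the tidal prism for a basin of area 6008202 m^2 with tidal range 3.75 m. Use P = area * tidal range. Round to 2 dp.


Tidal prism = Area * Tidal range
P = 6008202 * 3.75
P = 22530757.50 m^3

22530757.50


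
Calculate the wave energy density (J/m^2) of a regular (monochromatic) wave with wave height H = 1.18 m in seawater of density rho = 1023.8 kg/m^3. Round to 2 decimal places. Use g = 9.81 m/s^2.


E = (1/8) * rho * g * H^2
E = (1/8) * 1023.8 * 9.81 * 1.18^2
E = 0.125 * 1023.8 * 9.81 * 1.3924
E = 1748.07 J/m^2

1748.07


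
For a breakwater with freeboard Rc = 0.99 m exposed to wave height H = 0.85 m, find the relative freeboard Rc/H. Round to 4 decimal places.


Relative freeboard = Rc / H
= 0.99 / 0.85
= 1.1647

1.1647


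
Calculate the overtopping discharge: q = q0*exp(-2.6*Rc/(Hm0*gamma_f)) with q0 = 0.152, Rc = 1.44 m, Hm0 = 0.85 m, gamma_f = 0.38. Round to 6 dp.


q = q0 * exp(-2.6 * Rc / (Hm0 * gamma_f))
Exponent = -2.6 * 1.44 / (0.85 * 0.38)
= -2.6 * 1.44 / 0.3230
= -11.591331
exp(-11.591331) = 0.000009
q = 0.152 * 0.000009
q = 0.000001 m^3/s/m

0.000001


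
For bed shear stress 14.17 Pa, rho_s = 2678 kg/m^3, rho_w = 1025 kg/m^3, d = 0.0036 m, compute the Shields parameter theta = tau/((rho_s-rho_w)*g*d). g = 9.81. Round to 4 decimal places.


theta = tau / ((rho_s - rho_w) * g * d)
rho_s - rho_w = 2678 - 1025 = 1653
Denominator = 1653 * 9.81 * 0.0036 = 58.377348
theta = 14.17 / 58.377348
theta = 0.2427

0.2427


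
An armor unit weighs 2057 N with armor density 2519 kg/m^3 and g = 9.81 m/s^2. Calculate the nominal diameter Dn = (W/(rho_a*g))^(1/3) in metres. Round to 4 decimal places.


V = W / (rho_a * g)
V = 2057 / (2519 * 9.81)
V = 2057 / 24711.39
V = 0.083241 m^3
Dn = V^(1/3) = 0.083241^(1/3)
Dn = 0.4366 m

0.4366


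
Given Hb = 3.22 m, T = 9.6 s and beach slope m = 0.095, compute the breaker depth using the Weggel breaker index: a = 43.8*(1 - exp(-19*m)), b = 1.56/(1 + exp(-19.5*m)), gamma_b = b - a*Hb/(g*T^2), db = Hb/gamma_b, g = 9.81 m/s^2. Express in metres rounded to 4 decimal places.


a = 43.8 * (1 - exp(-19 * m))
exp(-19 * 0.095) = exp(-1.8050) = 0.164474
a = 43.8 * (1 - 0.164474) = 36.596019
b = 1.56 / (1 + exp(-19.5 * m))
exp(-19.5 * 0.095) = exp(-1.8525) = 0.156845
b = 1.56 / (1 + 0.156845) = 1.348496
Hb / (g * T^2) = 3.22 / (9.81 * 9.6^2) = 3.22 / 904.0896 = 0.00356159
gamma_b = b - a * Hb/(g*T^2) = 1.348496 - 36.596019 * 0.00356159 = 1.218156
db = Hb / gamma_b = 3.22 / 1.218156
db = 2.6433 m

2.6433


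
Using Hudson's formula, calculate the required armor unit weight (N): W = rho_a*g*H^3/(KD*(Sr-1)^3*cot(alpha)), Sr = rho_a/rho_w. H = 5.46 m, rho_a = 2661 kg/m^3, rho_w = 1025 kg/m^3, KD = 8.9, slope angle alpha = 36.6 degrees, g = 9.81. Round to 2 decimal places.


Sr = rho_a / rho_w = 2661 / 1025 = 2.596098
(Sr - 1) = 1.596098
(Sr - 1)^3 = 4.066102
cot(36.6) = 1 / tan(36.6) = 1 / 0.742666 = 1.346501
Numerator = 2661 * 9.81 * 5.46^3 = 4249049.6912
Denominator = 8.9 * 4.066102 * 1.346501 = 48.727601
W = 4249049.6912 / 48.727601
W = 87200.06 N

87200.06


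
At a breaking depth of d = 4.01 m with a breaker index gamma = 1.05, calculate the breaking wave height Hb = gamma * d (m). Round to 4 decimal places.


Hb = gamma * d
Hb = 1.05 * 4.01
Hb = 4.2105 m

4.2105


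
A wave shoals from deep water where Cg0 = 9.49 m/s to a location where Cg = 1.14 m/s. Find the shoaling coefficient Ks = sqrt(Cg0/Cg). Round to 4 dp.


Ks = sqrt(Cg0 / Cg)
Ks = sqrt(9.49 / 1.14)
Ks = sqrt(8.3246)
Ks = 2.8852

2.8852


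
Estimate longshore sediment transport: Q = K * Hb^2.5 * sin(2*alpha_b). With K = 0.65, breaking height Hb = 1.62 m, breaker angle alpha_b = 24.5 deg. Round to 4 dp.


Q = K * Hb^2.5 * sin(2 * alpha_b)
Hb^2.5 = 1.62^2.5 = 3.340316
sin(2 * 24.5) = sin(49.0) = 0.754710
Q = 0.65 * 3.340316 * 0.754710
Q = 1.6386 m^3/s

1.6386


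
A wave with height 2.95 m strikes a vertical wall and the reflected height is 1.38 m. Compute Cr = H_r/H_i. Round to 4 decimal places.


Cr = H_r / H_i
Cr = 1.38 / 2.95
Cr = 0.4678

0.4678


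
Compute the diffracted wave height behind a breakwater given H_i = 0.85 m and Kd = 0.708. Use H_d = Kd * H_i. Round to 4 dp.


H_d = Kd * H_i
H_d = 0.708 * 0.85
H_d = 0.6018 m

0.6018


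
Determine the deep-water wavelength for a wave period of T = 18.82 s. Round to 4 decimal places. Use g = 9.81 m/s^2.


L0 = g * T^2 / (2 * pi)
L0 = 9.81 * 18.82^2 / (2 * pi)
L0 = 9.81 * 354.1924 / 6.28319
L0 = 3474.6274 / 6.28319
L0 = 553.0041 m

553.0041


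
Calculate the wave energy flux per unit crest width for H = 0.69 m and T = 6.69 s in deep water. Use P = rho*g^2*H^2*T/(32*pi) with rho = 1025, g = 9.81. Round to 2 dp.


P = rho * g^2 * H^2 * T / (32 * pi)
P = 1025 * 9.81^2 * 0.69^2 * 6.69 / (32 * pi)
P = 1025 * 96.2361 * 0.4761 * 6.69 / 100.53096
P = 3125.26 W/m

3125.26


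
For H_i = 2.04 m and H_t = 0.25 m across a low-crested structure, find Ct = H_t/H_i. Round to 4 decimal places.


Ct = H_t / H_i
Ct = 0.25 / 2.04
Ct = 0.1225

0.1225


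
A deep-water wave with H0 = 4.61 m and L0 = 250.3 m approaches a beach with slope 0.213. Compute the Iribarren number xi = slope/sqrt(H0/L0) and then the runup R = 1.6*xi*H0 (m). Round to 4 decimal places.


xi = slope / sqrt(H0/L0)
H0/L0 = 4.61/250.3 = 0.018418
sqrt(0.018418) = 0.135713
xi = 0.213 / 0.135713 = 1.569494
R = 1.6 * xi * H0 = 1.6 * 1.569494 * 4.61
R = 11.5766 m

11.5766


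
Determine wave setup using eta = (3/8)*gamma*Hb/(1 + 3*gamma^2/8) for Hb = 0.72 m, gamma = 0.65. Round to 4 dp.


eta = (3/8) * gamma * Hb / (1 + 3*gamma^2/8)
Numerator = (3/8) * 0.65 * 0.72 = 0.175500
Denominator = 1 + 3*0.65^2/8 = 1 + 0.158438 = 1.158438
eta = 0.175500 / 1.158438
eta = 0.1515 m

0.1515


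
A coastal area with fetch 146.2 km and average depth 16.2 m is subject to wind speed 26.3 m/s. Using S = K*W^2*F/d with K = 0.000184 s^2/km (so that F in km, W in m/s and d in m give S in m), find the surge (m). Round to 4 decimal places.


S = K * W^2 * F / d
W^2 = 26.3^2 = 691.69
S = 0.000184 * 691.69 * 146.2 / 16.2
Numerator = 0.000184 * 691.69 * 146.2 = 18.607014
S = 18.607014 / 16.2 = 1.1486 m

1.1486


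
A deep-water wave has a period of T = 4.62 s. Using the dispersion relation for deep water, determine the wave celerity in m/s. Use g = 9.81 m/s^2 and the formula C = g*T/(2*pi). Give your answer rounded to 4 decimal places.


We use the deep-water celerity formula:
C = g * T / (2 * pi)
C = 9.81 * 4.62 / (2 * 3.14159...)
C = 45.322200 / 6.283185
C = 7.2133 m/s

7.2133


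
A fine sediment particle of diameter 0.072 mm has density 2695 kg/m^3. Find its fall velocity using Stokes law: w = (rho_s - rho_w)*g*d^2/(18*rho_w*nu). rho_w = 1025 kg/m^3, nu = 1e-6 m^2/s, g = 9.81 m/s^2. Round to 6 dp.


w = (rho_s - rho_w) * g * d^2 / (18 * rho_w * nu)
d = 0.072 mm = 0.000072 m
rho_s - rho_w = 2695 - 1025 = 1670
Numerator = 1670 * 9.81 * (0.000072)^2 = 0.000084927917
Denominator = 18 * 1025 * 1e-6 = 0.018450
w = 0.004603 m/s

0.004603


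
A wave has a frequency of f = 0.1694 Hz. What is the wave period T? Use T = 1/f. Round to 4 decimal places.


T = 1 / f
T = 1 / 0.1694
T = 5.9032 s

5.9032


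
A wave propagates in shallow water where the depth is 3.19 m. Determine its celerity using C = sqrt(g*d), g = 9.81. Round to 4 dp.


Using the shallow-water approximation:
C = sqrt(g * d) = sqrt(9.81 * 3.19)
C = sqrt(31.2939)
C = 5.5941 m/s

5.5941


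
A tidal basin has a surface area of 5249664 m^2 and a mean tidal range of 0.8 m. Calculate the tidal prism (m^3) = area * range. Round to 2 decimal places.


Tidal prism = Area * Tidal range
P = 5249664 * 0.8
P = 4199731.20 m^3

4199731.20


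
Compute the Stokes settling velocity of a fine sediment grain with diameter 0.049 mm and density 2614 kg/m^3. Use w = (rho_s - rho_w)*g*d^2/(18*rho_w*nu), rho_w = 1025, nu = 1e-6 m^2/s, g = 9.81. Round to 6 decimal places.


w = (rho_s - rho_w) * g * d^2 / (18 * rho_w * nu)
d = 0.049 mm = 0.000049 m
rho_s - rho_w = 2614 - 1025 = 1589
Numerator = 1589 * 9.81 * (0.000049)^2 = 0.000037427004
Denominator = 18 * 1025 * 1e-6 = 0.018450
w = 0.002029 m/s

0.002029


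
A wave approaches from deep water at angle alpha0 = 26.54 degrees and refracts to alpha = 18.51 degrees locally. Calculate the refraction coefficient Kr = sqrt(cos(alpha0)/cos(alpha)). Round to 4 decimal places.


Kr = sqrt(cos(alpha0) / cos(alpha))
cos(26.54) = 0.894623
cos(18.51) = 0.948268
Kr = sqrt(0.894623 / 0.948268)
Kr = sqrt(0.943428)
Kr = 0.9713

0.9713


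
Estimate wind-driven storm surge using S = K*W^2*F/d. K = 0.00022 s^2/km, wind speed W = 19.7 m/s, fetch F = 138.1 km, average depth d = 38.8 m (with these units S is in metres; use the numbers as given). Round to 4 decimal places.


S = K * W^2 * F / d
W^2 = 19.7^2 = 388.09
S = 0.00022 * 388.09 * 138.1 / 38.8
Numerator = 0.00022 * 388.09 * 138.1 = 11.790950
S = 11.790950 / 38.8 = 0.3039 m

0.3039


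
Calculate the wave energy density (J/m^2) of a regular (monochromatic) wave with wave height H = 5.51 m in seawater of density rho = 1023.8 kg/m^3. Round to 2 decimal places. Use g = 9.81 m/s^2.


E = (1/8) * rho * g * H^2
E = (1/8) * 1023.8 * 9.81 * 5.51^2
E = 0.125 * 1023.8 * 9.81 * 30.3601
E = 38115.12 J/m^2

38115.12


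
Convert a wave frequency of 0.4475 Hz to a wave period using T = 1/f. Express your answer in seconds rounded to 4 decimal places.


T = 1 / f
T = 1 / 0.4475
T = 2.2346 s

2.2346


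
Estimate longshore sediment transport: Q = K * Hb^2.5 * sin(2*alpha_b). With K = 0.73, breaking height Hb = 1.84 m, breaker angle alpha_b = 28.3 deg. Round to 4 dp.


Q = K * Hb^2.5 * sin(2 * alpha_b)
Hb^2.5 = 1.84^2.5 = 4.592451
sin(2 * 28.3) = sin(56.6) = 0.834848
Q = 0.73 * 4.592451 * 0.834848
Q = 2.7988 m^3/s

2.7988


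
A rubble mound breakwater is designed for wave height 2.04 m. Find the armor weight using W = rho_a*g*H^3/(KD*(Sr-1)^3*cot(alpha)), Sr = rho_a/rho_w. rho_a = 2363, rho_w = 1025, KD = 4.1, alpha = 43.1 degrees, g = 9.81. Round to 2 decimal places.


Sr = rho_a / rho_w = 2363 / 1025 = 2.305366
(Sr - 1) = 1.305366
(Sr - 1)^3 = 2.224317
cot(43.1) = 1 / tan(43.1) = 1 / 0.935783 = 1.068623
Numerator = 2363 * 9.81 * 2.04^3 = 196799.1559
Denominator = 4.1 * 2.224317 * 1.068623 = 9.745525
W = 196799.1559 / 9.745525
W = 20193.80 N

20193.80


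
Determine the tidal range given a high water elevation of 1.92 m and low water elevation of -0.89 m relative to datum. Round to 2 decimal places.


Tidal range = High water - Low water
Tidal range = 1.92 - (-0.89)
Tidal range = 2.81 m

2.81


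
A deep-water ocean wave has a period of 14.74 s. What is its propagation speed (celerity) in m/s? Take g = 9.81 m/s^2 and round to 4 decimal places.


We use the deep-water celerity formula:
C = g * T / (2 * pi)
C = 9.81 * 14.74 / (2 * 3.14159...)
C = 144.599400 / 6.283185
C = 23.0137 m/s

23.0137


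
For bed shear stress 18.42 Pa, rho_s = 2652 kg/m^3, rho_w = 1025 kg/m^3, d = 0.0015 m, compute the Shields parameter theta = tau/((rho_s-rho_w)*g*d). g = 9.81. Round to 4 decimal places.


theta = tau / ((rho_s - rho_w) * g * d)
rho_s - rho_w = 2652 - 1025 = 1627
Denominator = 1627 * 9.81 * 0.0015 = 23.941305
theta = 18.42 / 23.941305
theta = 0.7694

0.7694


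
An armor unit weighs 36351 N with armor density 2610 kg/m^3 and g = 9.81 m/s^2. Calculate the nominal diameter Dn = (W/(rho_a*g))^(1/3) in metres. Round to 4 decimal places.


V = W / (rho_a * g)
V = 36351 / (2610 * 9.81)
V = 36351 / 25604.10
V = 1.419734 m^3
Dn = V^(1/3) = 1.419734^(1/3)
Dn = 1.1239 m

1.1239


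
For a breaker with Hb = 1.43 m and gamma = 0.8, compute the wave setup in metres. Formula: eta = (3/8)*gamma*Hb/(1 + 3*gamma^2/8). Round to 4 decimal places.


eta = (3/8) * gamma * Hb / (1 + 3*gamma^2/8)
Numerator = (3/8) * 0.8 * 1.43 = 0.429000
Denominator = 1 + 3*0.8^2/8 = 1 + 0.240000 = 1.240000
eta = 0.429000 / 1.240000
eta = 0.3460 m

0.3460


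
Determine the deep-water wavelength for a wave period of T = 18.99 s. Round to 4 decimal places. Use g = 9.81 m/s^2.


L0 = g * T^2 / (2 * pi)
L0 = 9.81 * 18.99^2 / (2 * pi)
L0 = 9.81 * 360.6201 / 6.28319
L0 = 3537.6832 / 6.28319
L0 = 563.0398 m

563.0398


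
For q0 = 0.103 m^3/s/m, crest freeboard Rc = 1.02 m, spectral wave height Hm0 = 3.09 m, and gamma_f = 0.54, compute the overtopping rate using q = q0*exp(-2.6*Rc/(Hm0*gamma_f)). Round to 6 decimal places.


q = q0 * exp(-2.6 * Rc / (Hm0 * gamma_f))
Exponent = -2.6 * 1.02 / (3.09 * 0.54)
= -2.6 * 1.02 / 1.6686
= -1.589356
exp(-1.589356) = 0.204057
q = 0.103 * 0.204057
q = 0.021018 m^3/s/m

0.021018


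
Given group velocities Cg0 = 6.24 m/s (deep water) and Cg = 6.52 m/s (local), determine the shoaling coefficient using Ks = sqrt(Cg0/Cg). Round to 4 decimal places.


Ks = sqrt(Cg0 / Cg)
Ks = sqrt(6.24 / 6.52)
Ks = sqrt(0.9571)
Ks = 0.9783

0.9783


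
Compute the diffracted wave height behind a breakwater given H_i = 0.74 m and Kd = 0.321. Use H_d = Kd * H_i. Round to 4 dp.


H_d = Kd * H_i
H_d = 0.321 * 0.74
H_d = 0.2375 m

0.2375


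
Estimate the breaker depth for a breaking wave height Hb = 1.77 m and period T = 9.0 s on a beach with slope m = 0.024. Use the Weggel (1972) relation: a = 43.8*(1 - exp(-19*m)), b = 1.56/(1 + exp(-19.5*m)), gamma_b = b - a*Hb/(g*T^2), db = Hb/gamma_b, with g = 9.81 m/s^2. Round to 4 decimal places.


a = 43.8 * (1 - exp(-19 * m))
exp(-19 * 0.024) = exp(-0.4560) = 0.633814
a = 43.8 * (1 - 0.633814) = 16.038954
b = 1.56 / (1 + exp(-19.5 * m))
exp(-19.5 * 0.024) = exp(-0.4680) = 0.626254
b = 1.56 / (1 + 0.626254) = 0.959260
Hb / (g * T^2) = 1.77 / (9.81 * 9.0^2) = 1.77 / 794.6100 = 0.00222751
gamma_b = b - a * Hb/(g*T^2) = 0.959260 - 16.038954 * 0.00222751 = 0.923533
db = Hb / gamma_b = 1.77 / 0.923533
db = 1.9166 m

1.9166


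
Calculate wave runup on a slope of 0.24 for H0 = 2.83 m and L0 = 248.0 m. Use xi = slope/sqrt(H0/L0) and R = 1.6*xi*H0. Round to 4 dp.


xi = slope / sqrt(H0/L0)
H0/L0 = 2.83/248.0 = 0.011411
sqrt(0.011411) = 0.106824
xi = 0.24 / 0.106824 = 2.246694
R = 1.6 * xi * H0 = 1.6 * 2.246694 * 2.83
R = 10.1730 m

10.1730


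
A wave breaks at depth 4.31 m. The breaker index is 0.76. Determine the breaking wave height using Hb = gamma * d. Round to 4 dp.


Hb = gamma * d
Hb = 0.76 * 4.31
Hb = 3.2756 m

3.2756


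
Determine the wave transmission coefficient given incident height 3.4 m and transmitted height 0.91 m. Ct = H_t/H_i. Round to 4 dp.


Ct = H_t / H_i
Ct = 0.91 / 3.4
Ct = 0.2676

0.2676


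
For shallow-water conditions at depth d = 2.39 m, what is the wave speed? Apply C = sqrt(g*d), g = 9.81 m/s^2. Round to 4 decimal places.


Using the shallow-water approximation:
C = sqrt(g * d) = sqrt(9.81 * 2.39)
C = sqrt(23.4459)
C = 4.8421 m/s

4.8421


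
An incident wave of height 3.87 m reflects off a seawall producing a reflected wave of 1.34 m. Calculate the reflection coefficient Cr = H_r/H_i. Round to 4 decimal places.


Cr = H_r / H_i
Cr = 1.34 / 3.87
Cr = 0.3463

0.3463


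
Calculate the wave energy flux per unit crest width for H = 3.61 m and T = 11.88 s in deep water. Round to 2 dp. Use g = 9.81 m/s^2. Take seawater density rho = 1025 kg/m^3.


P = rho * g^2 * H^2 * T / (32 * pi)
P = 1025 * 9.81^2 * 3.61^2 * 11.88 / (32 * pi)
P = 1025 * 96.2361 * 13.0321 * 11.88 / 100.53096
P = 151912.28 W/m

151912.28


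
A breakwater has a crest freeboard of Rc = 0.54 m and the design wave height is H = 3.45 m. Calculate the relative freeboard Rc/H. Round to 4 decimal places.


Relative freeboard = Rc / H
= 0.54 / 3.45
= 0.1565

0.1565


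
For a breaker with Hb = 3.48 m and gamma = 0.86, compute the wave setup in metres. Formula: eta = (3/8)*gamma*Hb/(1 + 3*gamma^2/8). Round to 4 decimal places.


eta = (3/8) * gamma * Hb / (1 + 3*gamma^2/8)
Numerator = (3/8) * 0.86 * 3.48 = 1.122300
Denominator = 1 + 3*0.86^2/8 = 1 + 0.277350 = 1.277350
eta = 1.122300 / 1.277350
eta = 0.8786 m

0.8786


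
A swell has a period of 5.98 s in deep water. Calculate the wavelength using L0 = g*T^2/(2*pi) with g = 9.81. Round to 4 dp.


L0 = g * T^2 / (2 * pi)
L0 = 9.81 * 5.98^2 / (2 * pi)
L0 = 9.81 * 35.7604 / 6.28319
L0 = 350.8095 / 6.28319
L0 = 55.8331 m

55.8331


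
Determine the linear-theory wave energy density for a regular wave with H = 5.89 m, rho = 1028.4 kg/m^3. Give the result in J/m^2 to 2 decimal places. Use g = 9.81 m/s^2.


E = (1/8) * rho * g * H^2
E = (1/8) * 1028.4 * 9.81 * 5.89^2
E = 0.125 * 1028.4 * 9.81 * 34.6921
E = 43749.36 J/m^2

43749.36


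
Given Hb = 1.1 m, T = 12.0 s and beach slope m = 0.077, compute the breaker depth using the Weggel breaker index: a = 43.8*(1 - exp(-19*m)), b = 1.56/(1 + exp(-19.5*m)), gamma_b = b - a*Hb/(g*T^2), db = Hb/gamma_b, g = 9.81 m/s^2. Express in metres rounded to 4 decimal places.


a = 43.8 * (1 - exp(-19 * m))
exp(-19 * 0.077) = exp(-1.4630) = 0.231541
a = 43.8 * (1 - 0.231541) = 33.658521
b = 1.56 / (1 + exp(-19.5 * m))
exp(-19.5 * 0.077) = exp(-1.5015) = 0.222796
b = 1.56 / (1 + 0.222796) = 1.275765
Hb / (g * T^2) = 1.1 / (9.81 * 12.0^2) = 1.1 / 1412.6400 = 0.00077868
gamma_b = b - a * Hb/(g*T^2) = 1.275765 - 33.658521 * 0.00077868 = 1.249556
db = Hb / gamma_b = 1.1 / 1.249556
db = 0.8803 m

0.8803


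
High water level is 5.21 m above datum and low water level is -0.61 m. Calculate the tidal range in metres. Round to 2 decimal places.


Tidal range = High water - Low water
Tidal range = 5.21 - (-0.61)
Tidal range = 5.82 m

5.82


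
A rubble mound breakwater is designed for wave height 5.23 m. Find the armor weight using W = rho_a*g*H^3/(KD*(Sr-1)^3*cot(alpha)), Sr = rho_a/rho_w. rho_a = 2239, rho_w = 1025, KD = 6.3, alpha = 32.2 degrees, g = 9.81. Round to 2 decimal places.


Sr = rho_a / rho_w = 2239 / 1025 = 2.184390
(Sr - 1) = 1.184390
(Sr - 1)^3 = 1.661439
cot(32.2) = 1 / tan(32.2) = 1 / 0.629734 = 1.587973
Numerator = 2239 * 9.81 * 5.23^3 = 3142159.0728
Denominator = 6.3 * 1.661439 * 1.587973 = 16.621421
W = 3142159.0728 / 16.621421
W = 189042.75 N

189042.75


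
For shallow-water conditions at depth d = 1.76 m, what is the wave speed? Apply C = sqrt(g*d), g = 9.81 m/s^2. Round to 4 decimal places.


Using the shallow-water approximation:
C = sqrt(g * d) = sqrt(9.81 * 1.76)
C = sqrt(17.2656)
C = 4.1552 m/s

4.1552


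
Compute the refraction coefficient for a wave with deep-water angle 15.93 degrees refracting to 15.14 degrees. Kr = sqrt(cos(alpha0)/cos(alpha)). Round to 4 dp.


Kr = sqrt(cos(alpha0) / cos(alpha))
cos(15.93) = 0.961598
cos(15.14) = 0.965291
Kr = sqrt(0.961598 / 0.965291)
Kr = sqrt(0.996174)
Kr = 0.9981

0.9981


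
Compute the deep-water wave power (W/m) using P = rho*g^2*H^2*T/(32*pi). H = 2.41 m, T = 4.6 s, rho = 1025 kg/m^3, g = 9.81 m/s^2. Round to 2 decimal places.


P = rho * g^2 * H^2 * T / (32 * pi)
P = 1025 * 9.81^2 * 2.41^2 * 4.6 / (32 * pi)
P = 1025 * 96.2361 * 5.8081 * 4.6 / 100.53096
P = 26215.25 W/m

26215.25


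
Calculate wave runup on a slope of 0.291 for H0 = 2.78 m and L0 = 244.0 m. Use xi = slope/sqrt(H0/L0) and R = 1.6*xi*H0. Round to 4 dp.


xi = slope / sqrt(H0/L0)
H0/L0 = 2.78/244.0 = 0.011393
sqrt(0.011393) = 0.106740
xi = 0.291 / 0.106740 = 2.726249
R = 1.6 * xi * H0 = 1.6 * 2.726249 * 2.78
R = 12.1264 m

12.1264


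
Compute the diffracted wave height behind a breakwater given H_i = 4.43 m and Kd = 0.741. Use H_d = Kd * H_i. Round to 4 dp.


H_d = Kd * H_i
H_d = 0.741 * 4.43
H_d = 3.2826 m

3.2826


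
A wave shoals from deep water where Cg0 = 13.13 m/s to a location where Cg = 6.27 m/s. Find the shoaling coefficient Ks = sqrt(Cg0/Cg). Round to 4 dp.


Ks = sqrt(Cg0 / Cg)
Ks = sqrt(13.13 / 6.27)
Ks = sqrt(2.0941)
Ks = 1.4471

1.4471


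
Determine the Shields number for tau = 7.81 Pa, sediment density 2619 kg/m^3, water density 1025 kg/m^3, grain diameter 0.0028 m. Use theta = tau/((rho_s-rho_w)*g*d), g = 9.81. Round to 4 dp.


theta = tau / ((rho_s - rho_w) * g * d)
rho_s - rho_w = 2619 - 1025 = 1594
Denominator = 1594 * 9.81 * 0.0028 = 43.783992
theta = 7.81 / 43.783992
theta = 0.1784

0.1784


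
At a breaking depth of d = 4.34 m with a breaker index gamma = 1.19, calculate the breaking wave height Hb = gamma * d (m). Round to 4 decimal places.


Hb = gamma * d
Hb = 1.19 * 4.34
Hb = 5.1646 m

5.1646


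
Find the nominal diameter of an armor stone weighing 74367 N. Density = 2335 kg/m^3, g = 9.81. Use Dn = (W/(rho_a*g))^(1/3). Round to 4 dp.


V = W / (rho_a * g)
V = 74367 / (2335 * 9.81)
V = 74367 / 22906.35
V = 3.246567 m^3
Dn = V^(1/3) = 3.246567^(1/3)
Dn = 1.4807 m

1.4807


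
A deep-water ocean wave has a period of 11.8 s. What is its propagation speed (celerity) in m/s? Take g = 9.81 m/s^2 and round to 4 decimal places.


We use the deep-water celerity formula:
C = g * T / (2 * pi)
C = 9.81 * 11.8 / (2 * 3.14159...)
C = 115.758000 / 6.283185
C = 18.4235 m/s

18.4235


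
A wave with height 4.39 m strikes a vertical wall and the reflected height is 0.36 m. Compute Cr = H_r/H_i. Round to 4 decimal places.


Cr = H_r / H_i
Cr = 0.36 / 4.39
Cr = 0.0820

0.0820


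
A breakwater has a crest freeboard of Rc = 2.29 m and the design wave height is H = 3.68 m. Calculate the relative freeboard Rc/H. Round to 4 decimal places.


Relative freeboard = Rc / H
= 2.29 / 3.68
= 0.6223

0.6223


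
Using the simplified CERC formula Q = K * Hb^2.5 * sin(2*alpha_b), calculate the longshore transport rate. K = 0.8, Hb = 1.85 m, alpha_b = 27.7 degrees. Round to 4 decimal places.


Q = K * Hb^2.5 * sin(2 * alpha_b)
Hb^2.5 = 1.85^2.5 = 4.655103
sin(2 * 27.7) = sin(55.4) = 0.823136
Q = 0.8 * 4.655103 * 0.823136
Q = 3.0654 m^3/s

3.0654


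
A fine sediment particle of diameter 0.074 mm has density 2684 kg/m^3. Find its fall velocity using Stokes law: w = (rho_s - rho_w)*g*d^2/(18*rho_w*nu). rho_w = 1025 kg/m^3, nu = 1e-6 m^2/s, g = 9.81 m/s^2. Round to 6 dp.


w = (rho_s - rho_w) * g * d^2 / (18 * rho_w * nu)
d = 0.074 mm = 0.000074 m
rho_s - rho_w = 2684 - 1025 = 1659
Numerator = 1659 * 9.81 * (0.000074)^2 = 0.000089120750
Denominator = 18 * 1025 * 1e-6 = 0.018450
w = 0.004830 m/s

0.004830


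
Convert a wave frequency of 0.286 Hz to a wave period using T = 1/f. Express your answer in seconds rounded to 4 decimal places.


T = 1 / f
T = 1 / 0.286
T = 3.4965 s

3.4965


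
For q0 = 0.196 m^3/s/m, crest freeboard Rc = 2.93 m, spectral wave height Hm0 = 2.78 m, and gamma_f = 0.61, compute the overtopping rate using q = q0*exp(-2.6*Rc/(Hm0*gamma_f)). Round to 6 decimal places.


q = q0 * exp(-2.6 * Rc / (Hm0 * gamma_f))
Exponent = -2.6 * 2.93 / (2.78 * 0.61)
= -2.6 * 2.93 / 1.6958
= -4.492275
exp(-4.492275) = 0.011195
q = 0.196 * 0.011195
q = 0.002194 m^3/s/m

0.002194
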